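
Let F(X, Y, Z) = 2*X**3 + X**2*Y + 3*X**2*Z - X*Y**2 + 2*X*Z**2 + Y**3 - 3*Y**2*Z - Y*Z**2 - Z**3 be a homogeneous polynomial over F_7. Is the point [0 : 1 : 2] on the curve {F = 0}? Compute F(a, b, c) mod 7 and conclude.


F(0,1,2) ≡ 4 (mod 7); P is NOT on the curve.

Evaluate F(0, 1, 2) term-by-term (mod 7).
  2*X**3 ↦ 2·0·1·1 = 0
  X**2*Y ↦ 1·0·1·1 = 0
  3*X**2*Z ↦ 3·0·1·2 = 0
  -X*Y**2 ↦ -1·0·1·1 = 0
  2*X*Z**2 ↦ 2·0·1·4 = 0
  Y**3 ↦ 1·1·1·1 = 1
  -3*Y**2*Z ↦ -3·1·1·2 = -6
  -Y*Z**2 ↦ -1·1·1·4 = -4
  -Z**3 ↦ -1·1·1·8 = -8
Sum: F(0, 1, 2) = (0) + (0) + (0) + (0) + (0) + (1) + (-6) + (-4) + (-8) = -17.
Reducing mod 7: -17 ≡ 4 (mod 7).
Since F(a, b, c) ≡ 4 ≠ 0 (mod 7), P does NOT lie on the curve.


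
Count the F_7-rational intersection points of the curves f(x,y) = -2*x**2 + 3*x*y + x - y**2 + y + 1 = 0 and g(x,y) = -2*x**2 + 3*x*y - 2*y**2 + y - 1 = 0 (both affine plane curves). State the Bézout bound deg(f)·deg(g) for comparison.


Common zeros: {(3, 3)}; count = 1; Bézout bound = 4.

deg(f) = 2, deg(g) = 2, so Bézout bound = 4.
Scan x ∈ F_7. For each x, list the y ∈ F_7 with f(x, y) ≡ 0 and those with g(x, y) ≡ 0 (mod 7); the common zeros in that column are the intersection.
  x = 0: f ≡ 0 at y ∈ ∅; g ≡ 0 at y ∈ {2}; common: ∅.
  x = 1: f ≡ 0 at y ∈ {0, 4}; g ≡ 0 at y ∈ ∅; common: ∅.
  x = 2: f ≡ 0 at y ∈ {3, 4}; g ≡ 0 at y ∈ ∅; common: ∅.
  x = 3: f ≡ 0 at y ∈ {0, 3}; g ≡ 0 at y ∈ {2, 3}; common: {3}.
  x = 4: f ≡ 0 at y ∈ ∅; g ≡ 0 at y ∈ ∅; common: ∅.
  x = 5: f ≡ 0 at y ∈ ∅; g ≡ 0 at y ∈ {3, 5}; common: ∅.
  x = 6: f ≡ 0 at y ∈ ∅; g ≡ 0 at y ∈ {1, 5}; common: ∅.
Collecting: common zeros = {(3, 3)}, so the count is 1.
Comparison with the Bézout bound: 1 ≤ 4 = deg(f)·deg(g), as expected for curves with no common component (the affine F_7-count falls short of the bound because intersections may lie at infinity, over extension fields, or carry multiplicity).


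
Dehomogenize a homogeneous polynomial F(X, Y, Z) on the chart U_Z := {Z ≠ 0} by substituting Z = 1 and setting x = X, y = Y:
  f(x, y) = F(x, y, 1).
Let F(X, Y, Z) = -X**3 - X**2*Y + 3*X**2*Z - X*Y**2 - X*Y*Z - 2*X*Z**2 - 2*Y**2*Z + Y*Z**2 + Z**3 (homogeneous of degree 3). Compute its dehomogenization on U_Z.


f(x, y) = -x**3 - x**2*y + 3*x**2 - x*y**2 - x*y - 2*x - 2*y**2 + y + 1

On U_Z we set Z = 1. Each monomial c·X^i·Y^j·Z^k in F becomes c·x^i·y^j·1^k = c·x^i·y^j.
Substituting Z = 1: F(X, Y, 1) = -x**3 - x**2*y + 3*x**2 - x*y**2 - x*y - 2*x - 2*y**2 + y + 1.
Note: deg(f) ≤ deg(F) = 3; strict inequality happens when F is divisible by Z (lost terms).


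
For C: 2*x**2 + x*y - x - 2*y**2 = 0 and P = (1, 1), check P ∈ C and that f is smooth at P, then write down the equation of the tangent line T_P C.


Tangent line at P: 4*x - 3*y - 1 = 0.

Step 1: f(1, 1) = 0, so P lies on C.
Step 2: partial derivatives
  f_x(x, y) = 4*x + y - 1, f_y(x, y) = x - 4*y.
  f_x(P) = 4, f_y(P) = -3 (gradient nonzero, so P is smooth).
Step 3: tangent line at P: 4·(x − 1) + -3·(y − 1) = 0.
Expanding: 4*x - 3*y - 1 = 0.


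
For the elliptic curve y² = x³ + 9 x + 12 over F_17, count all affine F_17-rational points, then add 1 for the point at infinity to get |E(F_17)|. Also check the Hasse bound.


Affine points = {(2, 2), (2, 15), (3, 7), (3, 10), (8, 1), (8, 16), (14, 3), (14, 14), (16, 6), (16, 11)}; affine count = 10; |E(F_17)| = 11.

Discriminant check: Δ ∝ 4a³ + 27b² = 4·9³ + 27·12² = 4·729 + 27·144 ≡ 4 (mod 17). Nonzero ⇒ E is nonsingular.
For each x ∈ F_17, compute rhs = x³ + 9·x + 12 mod 17, then count y ∈ F_17 with y² ≡ rhs.
  x = 0: rhs = 12, matching y values: none (0 points).
  x = 1: rhs = 5, matching y values: none (0 points).
  x = 2: rhs = 4, matching y values: 2, 15 (2 points).
  x = 3: rhs = 15, matching y values: 7, 10 (2 points).
  x = 4: rhs = 10, matching y values: none (0 points).
  x = 5: rhs = 12, matching y values: none (0 points).
  x = 6: rhs = 10, matching y values: none (0 points).
  x = 7: rhs = 10, matching y values: none (0 points).
  x = 8: rhs = 1, matching y values: 1, 16 (2 points).
  x = 9: rhs = 6, matching y values: none (0 points).
  x = 10: rhs = 14, matching y values: none (0 points).
  x = 11: rhs = 14, matching y values: none (0 points).
  x = 12: rhs = 12, matching y values: none (0 points).
  x = 13: rhs = 14, matching y values: none (0 points).
  x = 14: rhs = 9, matching y values: 3, 14 (2 points).
  x = 15: rhs = 3, matching y values: none (0 points).
  x = 16: rhs = 2, matching y values: 6, 11 (2 points).
Total affine count: 10.
Full point count |E(F_17)| = 10 + 1 = 11.
Hasse bound: |11 − (17+1)| = |-7| = 7 ≤ 2√17 ≈ 8.2462 ✓.


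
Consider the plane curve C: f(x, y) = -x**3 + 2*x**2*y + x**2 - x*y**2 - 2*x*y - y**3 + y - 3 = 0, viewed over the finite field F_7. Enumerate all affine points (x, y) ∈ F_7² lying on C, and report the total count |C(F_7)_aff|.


Affine F_7-points: {(0, 4), (2, 0), (3, 0), (5, 2)}; count = 4.

For each of the 49 pairs (x, y) ∈ F_7², evaluate f(x, y) mod 7. Record the zeros.
  x = 0: [0↦4, 1↦4, 2↦5, 3↦1, 4↦0, 5↦3, 6↦4]  zeros at y ∈ {4}
  x = 1: [0↦4, 1↦3, 2↦1, 3↦6, 4↦5, 5↦6, 6↦3]  zeros at y ∈ ∅
  x = 2: [0↦0, 1↦2, 2↦1, 3↦5, 4↦1, 5↦4, 6↦1]  zeros at y ∈ {0}
  x = 3: [0↦0, 1↦2, 2↦6, 3↦6, 4↦3, 5↦5, 6↦6]  zeros at y ∈ {0}
  x = 4: [0↦5, 1↦4, 2↦3, 3↦3, 4↦5, 5↦3, 6↦5]  zeros at y ∈ ∅
  x = 5: [0↦2, 1↦2, 2↦0, 3↦4, 4↦1, 5↦6, 6↦6]  zeros at y ∈ {2}
  x = 6: [0↦6, 1↦4, 2↦5, 3↦3, 4↦6, 5↦1, 6↦3]  zeros at y ∈ ∅
Collecting zeros: affine points = {(0, 4), (2, 0), (3, 0), (5, 2)}.
Total count |C(F_7)_aff| = 4.


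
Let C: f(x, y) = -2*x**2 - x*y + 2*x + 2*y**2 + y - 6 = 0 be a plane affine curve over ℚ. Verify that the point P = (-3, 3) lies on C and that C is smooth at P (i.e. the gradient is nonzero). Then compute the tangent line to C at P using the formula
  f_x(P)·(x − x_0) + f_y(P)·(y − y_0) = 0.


Tangent line at P: 11*x + 16*y - 15 = 0.

Step 1: f(-3, 3) = 0, so P lies on C.
Step 2: partial derivatives
  f_x(x, y) = -4*x - y + 2, f_y(x, y) = -x + 4*y + 1.
  f_x(P) = 11, f_y(P) = 16 (gradient nonzero, so P is smooth).
Step 3: tangent line at P: 11·(x − -3) + 16·(y − 3) = 0.
Expanding: 11*x + 16*y - 15 = 0.


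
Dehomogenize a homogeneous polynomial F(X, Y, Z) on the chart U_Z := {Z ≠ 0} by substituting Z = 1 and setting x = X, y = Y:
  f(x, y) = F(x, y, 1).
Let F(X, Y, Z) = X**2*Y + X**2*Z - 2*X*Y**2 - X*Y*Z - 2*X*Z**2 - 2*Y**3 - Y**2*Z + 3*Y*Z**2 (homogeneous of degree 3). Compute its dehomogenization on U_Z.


f(x, y) = x**2*y + x**2 - 2*x*y**2 - x*y - 2*x - 2*y**3 - y**2 + 3*y

On U_Z we set Z = 1. Each monomial c·X^i·Y^j·Z^k in F becomes c·x^i·y^j·1^k = c·x^i·y^j.
Substituting Z = 1: F(X, Y, 1) = x**2*y + x**2 - 2*x*y**2 - x*y - 2*x - 2*y**3 - y**2 + 3*y.
Note: deg(f) ≤ deg(F) = 3; strict inequality happens when F is divisible by Z (lost terms).


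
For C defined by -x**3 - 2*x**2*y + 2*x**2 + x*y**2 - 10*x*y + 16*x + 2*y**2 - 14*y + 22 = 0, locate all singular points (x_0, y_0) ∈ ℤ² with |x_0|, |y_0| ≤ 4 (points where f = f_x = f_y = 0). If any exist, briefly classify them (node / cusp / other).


Singular points: {(-1, 3)}; classification: node.

Compute partial derivatives:
  f_x = -3*x**2 - 4*x*y + 4*x + y**2 - 10*y + 16.
  f_y = -2*x**2 + 2*x*y - 10*x + 4*y - 14.
Scan x_0 ∈ {−4, ..., 4}. For each x_0, f_y(x_0, y) is a polynomial in y; find its integer roots y ∈ {−4, ..., 4}, then test f_x and f at those candidates.
  x = -4: f_y(-4, y) = -4*y - 6; no integer root y with |y| ≤ 4.
  x = -3: f_y(-3, y) = -2*y - 2; vanishes at y ∈ {-1}. (-3, -1): f_x = -24 ≠ 0.
  x = -2: f_y(-2, y) = -2; no integer root y with |y| ≤ 4.
  x = -1: f_y(-1, y) = 2*y - 6; vanishes at y ∈ {3}. (-1, 3): f_x = 0, f = 0 — SINGULAR.
  x = 0: f_y(0, y) = 4*y - 14; no integer root y with |y| ≤ 4.
  x = 1: f_y(1, y) = 6*y - 26; no integer root y with |y| ≤ 4.
  x = 2: f_y(2, y) = 8*y - 42; no integer root y with |y| ≤ 4.
  x = 3: f_y(3, y) = 10*y - 62; no integer root y with |y| ≤ 4.
  x = 4: f_y(4, y) = 12*y - 86; no integer root y with |y| ≤ 4.
Only singular point on the grid: (-1, 3).
Classify: substitute x = -1 + u, y = 3 + v and expand: f = -u**3 - 2*u**2*v - u**2 + u*v**2 + v**2.
No constant or linear terms (consistent with a singular point). Quadratic part: -u**2 + v**2. Cubic part: -u**3 - 2*u**2*v + u*v**2.
The quadratic part v**2 - u**2 = (v − u)(v + u) splits into two distinct linear factors, so there are two distinct tangent lines y − 3 = ±(x − -1) — this is a node (ordinary double point).
Classification: node.


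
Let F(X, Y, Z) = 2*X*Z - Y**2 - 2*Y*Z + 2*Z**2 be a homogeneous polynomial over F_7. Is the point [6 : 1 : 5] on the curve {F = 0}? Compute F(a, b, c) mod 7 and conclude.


F(6,1,5) ≡ 1 (mod 7); P is NOT on the curve.

Evaluate F(6, 1, 5) term-by-term (mod 7).
  2*X*Z ↦ 2·6·1·5 = 60
  -Y**2 ↦ -1·1·1·1 = -1
  -2*Y*Z ↦ -2·1·1·5 = -10
  2*Z**2 ↦ 2·1·1·25 = 50
Sum: F(6, 1, 5) = (60) + (-1) + (-10) + (50) = 99.
Reducing mod 7: 99 ≡ 1 (mod 7).
Since F(a, b, c) ≡ 1 ≠ 0 (mod 7), P does NOT lie on the curve.


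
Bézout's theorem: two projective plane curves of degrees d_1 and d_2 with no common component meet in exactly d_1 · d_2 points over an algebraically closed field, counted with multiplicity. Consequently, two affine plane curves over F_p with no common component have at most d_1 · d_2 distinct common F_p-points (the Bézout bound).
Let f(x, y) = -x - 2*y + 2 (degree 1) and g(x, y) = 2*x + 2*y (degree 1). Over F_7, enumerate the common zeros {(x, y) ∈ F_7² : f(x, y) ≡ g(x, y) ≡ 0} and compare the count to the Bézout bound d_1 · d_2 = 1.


Common zeros: {(5, 2)}; count = 1; Bézout bound = 1.

deg(f) = 1, deg(g) = 1, so Bézout bound = 1.
Scan x ∈ F_7. For each x, list the y ∈ F_7 with f(x, y) ≡ 0 and those with g(x, y) ≡ 0 (mod 7); the common zeros in that column are the intersection.
  x = 0: f ≡ 0 at y ∈ {1}; g ≡ 0 at y ∈ {0}; common: ∅.
  x = 1: f ≡ 0 at y ∈ {4}; g ≡ 0 at y ∈ {6}; common: ∅.
  x = 2: f ≡ 0 at y ∈ {0}; g ≡ 0 at y ∈ {5}; common: ∅.
  x = 3: f ≡ 0 at y ∈ {3}; g ≡ 0 at y ∈ {4}; common: ∅.
  x = 4: f ≡ 0 at y ∈ {6}; g ≡ 0 at y ∈ {3}; common: ∅.
  x = 5: f ≡ 0 at y ∈ {2}; g ≡ 0 at y ∈ {2}; common: {2}.
  x = 6: f ≡ 0 at y ∈ {5}; g ≡ 0 at y ∈ {1}; common: ∅.
Collecting: common zeros = {(5, 2)}, so the count is 1.
Comparison with the Bézout bound: 1 ≤ 1 = deg(f)·deg(g), as expected for curves with no common component (the bound is attained).


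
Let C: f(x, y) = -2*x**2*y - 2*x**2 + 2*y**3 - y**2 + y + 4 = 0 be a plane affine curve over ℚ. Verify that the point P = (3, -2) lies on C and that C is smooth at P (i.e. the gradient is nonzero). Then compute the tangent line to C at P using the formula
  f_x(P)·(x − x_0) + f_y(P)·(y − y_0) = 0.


Tangent line at P: 12*x + 11*y - 14 = 0.

Step 1: f(3, -2) = 0, so P lies on C.
Step 2: partial derivatives
  f_x(x, y) = -4*x*y - 4*x, f_y(x, y) = -2*x**2 + 6*y**2 - 2*y + 1.
  f_x(P) = 12, f_y(P) = 11 (gradient nonzero, so P is smooth).
Step 3: tangent line at P: 12·(x − 3) + 11·(y − -2) = 0.
Expanding: 12*x + 11*y - 14 = 0.


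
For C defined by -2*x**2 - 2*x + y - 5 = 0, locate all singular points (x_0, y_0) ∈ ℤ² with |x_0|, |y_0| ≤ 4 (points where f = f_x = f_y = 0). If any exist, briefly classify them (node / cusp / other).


No singular points in the scanned grid; C is smooth there.

Compute partial derivatives:
  f_x = -4*x - 2.
  f_y = 1.
f_y = 1 is a nonzero constant, so f_y never vanishes: no point (x, y) can satisfy f = f_x = f_y = 0. In particular no (x, y) ∈ {−4, ..., 4}² is singular; the curve is smooth.


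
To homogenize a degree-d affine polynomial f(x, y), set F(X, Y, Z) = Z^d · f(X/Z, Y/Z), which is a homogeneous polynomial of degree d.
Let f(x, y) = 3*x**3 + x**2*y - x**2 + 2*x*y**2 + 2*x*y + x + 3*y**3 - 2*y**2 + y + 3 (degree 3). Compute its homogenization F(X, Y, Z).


F(X, Y, Z) = 3*X**3 + X**2*Y - X**2*Z + 2*X*Y**2 + 2*X*Y*Z + X*Z**2 + 3*Y**3 - 2*Y**2*Z + Y*Z**2 + 3*Z**3

deg(f) = 3.
Substitute x = X/Z, y = Y/Z into f, then multiply by Z^3.
  monomial 3·x^3·y^0 ↦ 3·X^3·Y^0·Z^0.
  monomial 1·x^2·y^1 ↦ 1·X^2·Y^1·Z^0.
  monomial -1·x^2·y^0 ↦ -1·X^2·Y^0·Z^1.
  monomial 2·x^1·y^2 ↦ 2·X^1·Y^2·Z^0.
  monomial 2·x^1·y^1 ↦ 2·X^1·Y^1·Z^1.
  monomial 1·x^1·y^0 ↦ 1·X^1·Y^0·Z^2.
  monomial 3·x^0·y^3 ↦ 3·X^0·Y^3·Z^0.
  monomial -2·x^0·y^2 ↦ -2·X^0·Y^2·Z^1.
  monomial 1·x^0·y^1 ↦ 1·X^0·Y^1·Z^2.
  monomial 3·x^0·y^0 ↦ 3·X^0·Y^0·Z^3.
Collecting: F(X, Y, Z) = 3*X**3 + X**2*Y - X**2*Z + 2*X*Y**2 + 2*X*Y*Z + X*Z**2 + 3*Y**3 - 2*Y**2*Z + Y*Z**2 + 3*Z**3.


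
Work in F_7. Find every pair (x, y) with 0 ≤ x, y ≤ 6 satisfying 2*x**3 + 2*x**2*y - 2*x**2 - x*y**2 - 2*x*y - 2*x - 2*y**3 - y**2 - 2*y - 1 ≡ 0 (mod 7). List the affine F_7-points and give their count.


Affine F_7-points: {(0, 3), (2, 1), (2, 2), (2, 6), (5, 0), (5, 5), (5, 6)}; count = 7.

For each of the 49 pairs (x, y) ∈ F_7², evaluate f(x, y) mod 7. Record the zeros.
  x = 0: [0↦6, 1↦1, 2↦3, 3↦0, 4↦1, 5↦1, 6↦2]  zeros at y ∈ {3}
  x = 1: [0↦4, 1↦5, 2↦4, 3↦3, 4↦4, 5↦2, 6↦6]  zeros at y ∈ ∅
  x = 2: [0↦3, 1↦0, 2↦0, 3↦5, 4↦3, 5↦3, 6↦0]  zeros at y ∈ {1, 2, 6}
  x = 3: [0↦1, 1↦5, 2↦3, 3↦4, 4↦3, 5↦2, 6↦3]  zeros at y ∈ ∅
  x = 4: [0↦3, 1↦4, 2↦4, 3↦5, 4↦2, 5↦4, 6↦6]  zeros at y ∈ ∅
  x = 5: [0↦0, 1↦2, 2↦1, 3↦6, 4↦5, 5↦0, 6↦0]  zeros at y ∈ {0, 5, 6}
  x = 6: [0↦4, 1↦4, 2↦6, 3↦5, 4↦3, 5↦2, 6↦4]  zeros at y ∈ ∅
Collecting zeros: affine points = {(0, 3), (2, 1), (2, 2), (2, 6), (5, 0), (5, 5), (5, 6)}.
Total count |C(F_7)_aff| = 7.


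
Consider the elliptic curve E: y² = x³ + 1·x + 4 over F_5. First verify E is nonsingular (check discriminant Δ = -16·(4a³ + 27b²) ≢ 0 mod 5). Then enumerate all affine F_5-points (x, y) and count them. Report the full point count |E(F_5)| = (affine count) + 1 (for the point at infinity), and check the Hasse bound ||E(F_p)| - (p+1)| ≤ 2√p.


Affine points = {(0, 2), (0, 3), (1, 1), (1, 4), (2, 2), (2, 3), (3, 2), (3, 3)}; affine count = 8; |E(F_5)| = 9.

Discriminant check: Δ ∝ 4a³ + 27b² = 4·1³ + 27·4² = 4·1 + 27·16 ≡ 1 (mod 5). Nonzero ⇒ E is nonsingular.
For each x ∈ F_5, compute rhs = x³ + 1·x + 4 mod 5, then count y ∈ F_5 with y² ≡ rhs.
  x = 0: rhs = 4, matching y values: 2, 3 (2 points).
  x = 1: rhs = 1, matching y values: 1, 4 (2 points).
  x = 2: rhs = 4, matching y values: 2, 3 (2 points).
  x = 3: rhs = 4, matching y values: 2, 3 (2 points).
  x = 4: rhs = 2, matching y values: none (0 points).
Total affine count: 8.
Full point count |E(F_5)| = 8 + 1 = 9.
Hasse bound: |9 − (5+1)| = |3| = 3 ≤ 2√5 ≈ 4.4721 ✓.


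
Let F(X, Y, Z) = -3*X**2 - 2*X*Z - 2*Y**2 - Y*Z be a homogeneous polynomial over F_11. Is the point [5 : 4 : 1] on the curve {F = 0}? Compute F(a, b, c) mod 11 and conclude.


F(5,4,1) ≡ 0 (mod 11); P is on the curve.

Evaluate F(5, 4, 1) term-by-term (mod 11).
  -3*X**2 ↦ -3·25·1·1 = -75
  -2*X*Z ↦ -2·5·1·1 = -10
  -2*Y**2 ↦ -2·1·16·1 = -32
  -Y*Z ↦ -1·1·4·1 = -4
Sum: F(5, 4, 1) = (-75) + (-10) + (-32) + (-4) = -121.
Reducing mod 11: -121 ≡ 0 (mod 11).
Since F(a, b, c) ≡ 0 (mod 11), P lies on the curve.


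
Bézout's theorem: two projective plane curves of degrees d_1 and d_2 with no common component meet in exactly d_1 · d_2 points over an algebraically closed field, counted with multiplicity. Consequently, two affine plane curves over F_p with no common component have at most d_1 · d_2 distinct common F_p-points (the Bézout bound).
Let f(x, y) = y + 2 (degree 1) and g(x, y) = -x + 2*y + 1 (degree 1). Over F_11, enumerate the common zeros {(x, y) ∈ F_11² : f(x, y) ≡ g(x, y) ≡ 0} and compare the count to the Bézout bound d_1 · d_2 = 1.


Common zeros: {(8, 9)}; count = 1; Bézout bound = 1.

deg(f) = 1, deg(g) = 1, so Bézout bound = 1.
Scan x ∈ F_11. For each x, list the y ∈ F_11 with f(x, y) ≡ 0 and those with g(x, y) ≡ 0 (mod 11); the common zeros in that column are the intersection.
  x = 0: f ≡ 0 at y ∈ {9}; g ≡ 0 at y ∈ {5}; common: ∅.
  x = 1: f ≡ 0 at y ∈ {9}; g ≡ 0 at y ∈ {0}; common: ∅.
  x = 2: f ≡ 0 at y ∈ {9}; g ≡ 0 at y ∈ {6}; common: ∅.
  x = 3: f ≡ 0 at y ∈ {9}; g ≡ 0 at y ∈ {1}; common: ∅.
  x = 4: f ≡ 0 at y ∈ {9}; g ≡ 0 at y ∈ {7}; common: ∅.
  x = 5: f ≡ 0 at y ∈ {9}; g ≡ 0 at y ∈ {2}; common: ∅.
  x = 6: f ≡ 0 at y ∈ {9}; g ≡ 0 at y ∈ {8}; common: ∅.
  x = 7: f ≡ 0 at y ∈ {9}; g ≡ 0 at y ∈ {3}; common: ∅.
  x = 8: f ≡ 0 at y ∈ {9}; g ≡ 0 at y ∈ {9}; common: {9}.
  x = 9: f ≡ 0 at y ∈ {9}; g ≡ 0 at y ∈ {4}; common: ∅.
  x = 10: f ≡ 0 at y ∈ {9}; g ≡ 0 at y ∈ {10}; common: ∅.
Collecting: common zeros = {(8, 9)}, so the count is 1.
Comparison with the Bézout bound: 1 ≤ 1 = deg(f)·deg(g), as expected for curves with no common component (the bound is attained).


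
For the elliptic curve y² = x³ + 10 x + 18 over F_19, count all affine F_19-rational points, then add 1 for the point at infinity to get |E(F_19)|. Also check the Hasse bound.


Affine points = {(6, 3), (6, 16), (9, 1), (9, 18), (10, 4), (10, 15), (12, 2), (12, 17), (15, 3), (15, 16), (17, 3), (17, 16), (18, 8), (18, 11)}; affine count = 14; |E(F_19)| = 15.

Discriminant check: Δ ∝ 4a³ + 27b² = 4·10³ + 27·18² = 4·1000 + 27·324 ≡ 18 (mod 19). Nonzero ⇒ E is nonsingular.
For each x ∈ F_19, compute rhs = x³ + 10·x + 18 mod 19, then count y ∈ F_19 with y² ≡ rhs.
  x = 0: rhs = 18, matching y values: none (0 points).
  x = 1: rhs = 10, matching y values: none (0 points).
  x = 2: rhs = 8, matching y values: none (0 points).
  x = 3: rhs = 18, matching y values: none (0 points).
  x = 4: rhs = 8, matching y values: none (0 points).
  x = 5: rhs = 3, matching y values: none (0 points).
  x = 6: rhs = 9, matching y values: 3, 16 (2 points).
  x = 7: rhs = 13, matching y values: none (0 points).
  x = 8: rhs = 2, matching y values: none (0 points).
  x = 9: rhs = 1, matching y values: 1, 18 (2 points).
  x = 10: rhs = 16, matching y values: 4, 15 (2 points).
  x = 11: rhs = 15, matching y values: none (0 points).
  x = 12: rhs = 4, matching y values: 2, 17 (2 points).
  x = 13: rhs = 8, matching y values: none (0 points).
  x = 14: rhs = 14, matching y values: none (0 points).
  x = 15: rhs = 9, matching y values: 3, 16 (2 points).
  x = 16: rhs = 18, matching y values: none (0 points).
  x = 17: rhs = 9, matching y values: 3, 16 (2 points).
  x = 18: rhs = 7, matching y values: 8, 11 (2 points).
Total affine count: 14.
Full point count |E(F_19)| = 14 + 1 = 15.
Hasse bound: |15 − (19+1)| = |-5| = 5 ≤ 2√19 ≈ 8.7178 ✓.


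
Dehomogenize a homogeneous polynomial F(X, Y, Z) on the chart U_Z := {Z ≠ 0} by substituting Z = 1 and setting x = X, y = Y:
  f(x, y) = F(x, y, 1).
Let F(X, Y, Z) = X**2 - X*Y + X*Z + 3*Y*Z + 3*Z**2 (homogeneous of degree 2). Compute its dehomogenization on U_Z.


f(x, y) = x**2 - x*y + x + 3*y + 3

On U_Z we set Z = 1. Each monomial c·X^i·Y^j·Z^k in F becomes c·x^i·y^j·1^k = c·x^i·y^j.
Substituting Z = 1: F(X, Y, 1) = x**2 - x*y + x + 3*y + 3.
Note: deg(f) ≤ deg(F) = 2; strict inequality happens when F is divisible by Z (lost terms).


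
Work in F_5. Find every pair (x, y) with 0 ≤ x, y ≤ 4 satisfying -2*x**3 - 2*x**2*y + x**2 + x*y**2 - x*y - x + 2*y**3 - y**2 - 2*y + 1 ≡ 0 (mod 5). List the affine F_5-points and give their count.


Affine F_5-points: {(0, 1), (0, 3), (0, 4), (1, 2), (4, 0)}; count = 5.

For each of the 25 pairs (x, y) ∈ F_5², evaluate f(x, y) mod 5. Record the zeros.
  x = 0: [0↦1, 1↦0, 2↦4, 3↦0, 4↦0]  zeros at y ∈ {1, 3, 4}
  x = 1: [0↦4, 1↦1, 2↦0, 3↦3, 4↦2]  zeros at y ∈ {2}
  x = 2: [0↦2, 1↦3, 2↦3, 3↦4, 4↦3]  zeros at y ∈ ∅
  x = 3: [0↦3, 1↦4, 2↦1, 3↦1, 4↦1]  zeros at y ∈ ∅
  x = 4: [0↦0, 1↦2, 2↦2, 3↦2, 4↦4]  zeros at y ∈ {0}
Collecting zeros: affine points = {(0, 1), (0, 3), (0, 4), (1, 2), (4, 0)}.
Total count |C(F_5)_aff| = 5.


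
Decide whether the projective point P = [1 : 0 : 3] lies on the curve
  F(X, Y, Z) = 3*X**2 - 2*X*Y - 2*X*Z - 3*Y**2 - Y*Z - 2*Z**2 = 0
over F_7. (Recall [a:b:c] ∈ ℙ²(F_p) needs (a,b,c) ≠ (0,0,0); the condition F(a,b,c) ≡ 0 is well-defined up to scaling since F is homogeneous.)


F(1,0,3) ≡ 0 (mod 7); P is on the curve.

Evaluate F(1, 0, 3) term-by-term (mod 7).
  3*X**2 ↦ 3·1·1·1 = 3
  -2*X*Y ↦ -2·1·0·1 = 0
  -2*X*Z ↦ -2·1·1·3 = -6
  -3*Y**2 ↦ -3·1·0·1 = 0
  -Y*Z ↦ -1·1·0·3 = 0
  -2*Z**2 ↦ -2·1·1·9 = -18
Sum: F(1, 0, 3) = (3) + (0) + (-6) + (0) + (0) + (-18) = -21.
Reducing mod 7: -21 ≡ 0 (mod 7).
Since F(a, b, c) ≡ 0 (mod 7), P lies on the curve.


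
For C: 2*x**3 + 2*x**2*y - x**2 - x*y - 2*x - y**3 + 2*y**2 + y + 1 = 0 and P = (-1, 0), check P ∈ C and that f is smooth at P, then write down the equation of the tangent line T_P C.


Tangent line at P: 6*x + 4*y + 6 = 0.

Step 1: f(-1, 0) = 0, so P lies on C.
Step 2: partial derivatives
  f_x(x, y) = 6*x**2 + 4*x*y - 2*x - y - 2, f_y(x, y) = 2*x**2 - x - 3*y**2 + 4*y + 1.
  f_x(P) = 6, f_y(P) = 4 (gradient nonzero, so P is smooth).
Step 3: tangent line at P: 6·(x − -1) + 4·(y − 0) = 0.
Expanding: 6*x + 4*y + 6 = 0.


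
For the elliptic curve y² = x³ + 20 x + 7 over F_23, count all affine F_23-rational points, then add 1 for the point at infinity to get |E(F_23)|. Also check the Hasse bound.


Affine points = {(2, 3), (2, 20), (3, 5), (3, 18), (4, 6), (4, 17), (5, 5), (5, 18), (8, 9), (8, 14), (13, 7), (13, 16), (14, 8), (14, 15), (15, 5), (15, 18), (17, 4), (17, 19), (18, 9), (18, 14), (19, 1), (19, 22), (20, 9), (20, 14), (22, 3), (22, 20)}; affine count = 26; |E(F_23)| = 27.

Discriminant check: Δ ∝ 4a³ + 27b² = 4·20³ + 27·7² = 4·8000 + 27·49 ≡ 19 (mod 23). Nonzero ⇒ E is nonsingular.
For each x ∈ F_23, compute rhs = x³ + 20·x + 7 mod 23, then count y ∈ F_23 with y² ≡ rhs.
  x = 0: rhs = 7, matching y values: none (0 points).
  x = 1: rhs = 5, matching y values: none (0 points).
  x = 2: rhs = 9, matching y values: 3, 20 (2 points).
  x = 3: rhs = 2, matching y values: 5, 18 (2 points).
  x = 4: rhs = 13, matching y values: 6, 17 (2 points).
  x = 5: rhs = 2, matching y values: 5, 18 (2 points).
  x = 6: rhs = 21, matching y values: none (0 points).
  x = 7: rhs = 7, matching y values: none (0 points).
  x = 8: rhs = 12, matching y values: 9, 14 (2 points).
  x = 9: rhs = 19, matching y values: none (0 points).
  x = 10: rhs = 11, matching y values: none (0 points).
  x = 11: rhs = 17, matching y values: none (0 points).
  x = 12: rhs = 20, matching y values: none (0 points).
  x = 13: rhs = 3, matching y values: 7, 16 (2 points).
  x = 14: rhs = 18, matching y values: 8, 15 (2 points).
  x = 15: rhs = 2, matching y values: 5, 18 (2 points).
  x = 16: rhs = 7, matching y values: none (0 points).
  x = 17: rhs = 16, matching y values: 4, 19 (2 points).
  x = 18: rhs = 12, matching y values: 9, 14 (2 points).
  x = 19: rhs = 1, matching y values: 1, 22 (2 points).
  x = 20: rhs = 12, matching y values: 9, 14 (2 points).
  x = 21: rhs = 5, matching y values: none (0 points).
  x = 22: rhs = 9, matching y values: 3, 20 (2 points).
Total affine count: 26.
Full point count |E(F_23)| = 26 + 1 = 27.
Hasse bound: |27 − (23+1)| = |3| = 3 ≤ 2√23 ≈ 9.5917 ✓.


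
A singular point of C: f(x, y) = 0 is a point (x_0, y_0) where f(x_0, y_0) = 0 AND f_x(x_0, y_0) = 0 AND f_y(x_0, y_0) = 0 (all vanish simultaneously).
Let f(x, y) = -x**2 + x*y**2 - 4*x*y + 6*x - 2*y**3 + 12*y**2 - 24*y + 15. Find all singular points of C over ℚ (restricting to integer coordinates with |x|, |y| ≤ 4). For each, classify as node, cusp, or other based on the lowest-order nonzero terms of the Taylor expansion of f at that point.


Singular points: {(1, 2)}; classification: node.

Compute partial derivatives:
  f_x = -2*x + y**2 - 4*y + 6.
  f_y = 2*x*y - 4*x - 6*y**2 + 24*y - 24.
Scan x_0 ∈ {−4, ..., 4}. For each x_0, f_y(x_0, y) is a polynomial in y; find its integer roots y ∈ {−4, ..., 4}, then test f_x and f at those candidates.
  x = -4: f_y(-4, y) = -6*y**2 + 16*y - 8; vanishes at y ∈ {2}. (-4, 2): f_x = 10 ≠ 0.
  x = -3: f_y(-3, y) = -6*y**2 + 18*y - 12; vanishes at y ∈ {1, 2}. (-3, 1): f_x = 9 ≠ 0; (-3, 2): f_x = 8 ≠ 0.
  x = -2: f_y(-2, y) = -6*y**2 + 20*y - 16; vanishes at y ∈ {2}. (-2, 2): f_x = 6 ≠ 0.
  x = -1: f_y(-1, y) = -6*y**2 + 22*y - 20; vanishes at y ∈ {2}. (-1, 2): f_x = 4 ≠ 0.
  x = 0: f_y(0, y) = -6*y**2 + 24*y - 24; vanishes at y ∈ {2}. (0, 2): f_x = 2 ≠ 0.
  x = 1: f_y(1, y) = -6*y**2 + 26*y - 28; vanishes at y ∈ {2}. (1, 2): f_x = 0, f = 0 — SINGULAR.
  x = 2: f_y(2, y) = -6*y**2 + 28*y - 32; vanishes at y ∈ {2}. (2, 2): f_x = -2 ≠ 0.
  x = 3: f_y(3, y) = -6*y**2 + 30*y - 36; vanishes at y ∈ {2, 3}. (3, 2): f_x = -4 ≠ 0; (3, 3): f_x = -3 ≠ 0.
  x = 4: f_y(4, y) = -6*y**2 + 32*y - 40; vanishes at y ∈ {2}. (4, 2): f_x = -6 ≠ 0.
Only singular point on the grid: (1, 2).
Classify: substitute x = 1 + u, y = 2 + v and expand: f = -u**2 + u*v**2 - 2*v**3 + v**2.
No constant or linear terms (consistent with a singular point). Quadratic part: -u**2 + v**2. Cubic part: u*v**2 - 2*v**3.
The quadratic part v**2 - u**2 = (v − u)(v + u) splits into two distinct linear factors, so there are two distinct tangent lines y − 2 = ±(x − 1) — this is a node (ordinary double point).
Classification: node.


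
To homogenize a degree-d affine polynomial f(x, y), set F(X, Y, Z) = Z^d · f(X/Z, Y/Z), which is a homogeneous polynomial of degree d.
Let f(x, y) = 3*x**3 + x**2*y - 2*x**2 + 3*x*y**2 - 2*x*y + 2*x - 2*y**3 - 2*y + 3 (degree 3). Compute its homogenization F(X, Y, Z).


F(X, Y, Z) = 3*X**3 + X**2*Y - 2*X**2*Z + 3*X*Y**2 - 2*X*Y*Z + 2*X*Z**2 - 2*Y**3 - 2*Y*Z**2 + 3*Z**3

deg(f) = 3.
Substitute x = X/Z, y = Y/Z into f, then multiply by Z^3.
  monomial 3·x^3·y^0 ↦ 3·X^3·Y^0·Z^0.
  monomial 1·x^2·y^1 ↦ 1·X^2·Y^1·Z^0.
  monomial -2·x^2·y^0 ↦ -2·X^2·Y^0·Z^1.
  monomial 3·x^1·y^2 ↦ 3·X^1·Y^2·Z^0.
  monomial -2·x^1·y^1 ↦ -2·X^1·Y^1·Z^1.
  monomial 2·x^1·y^0 ↦ 2·X^1·Y^0·Z^2.
  monomial -2·x^0·y^3 ↦ -2·X^0·Y^3·Z^0.
  monomial -2·x^0·y^1 ↦ -2·X^0·Y^1·Z^2.
  monomial 3·x^0·y^0 ↦ 3·X^0·Y^0·Z^3.
Collecting: F(X, Y, Z) = 3*X**3 + X**2*Y - 2*X**2*Z + 3*X*Y**2 - 2*X*Y*Z + 2*X*Z**2 - 2*Y**3 - 2*Y*Z**2 + 3*Z**3.


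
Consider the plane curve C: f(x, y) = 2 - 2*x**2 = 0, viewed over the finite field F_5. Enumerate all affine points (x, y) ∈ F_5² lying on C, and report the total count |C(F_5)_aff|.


Affine F_5-points: {(1, 0), (1, 1), (1, 2), (1, 3), (1, 4), (4, 0), (4, 1), (4, 2), (4, 3), (4, 4)}; count = 10.

For each of the 25 pairs (x, y) ∈ F_5², evaluate f(x, y) mod 5. Record the zeros.
  x = 0: [0↦2, 1↦2, 2↦2, 3↦2, 4↦2]  zeros at y ∈ ∅
  x = 1: [0↦0, 1↦0, 2↦0, 3↦0, 4↦0]  zeros at y ∈ {0, 1, 2, 3, 4}
  x = 2: [0↦4, 1↦4, 2↦4, 3↦4, 4↦4]  zeros at y ∈ ∅
  x = 3: [0↦4, 1↦4, 2↦4, 3↦4, 4↦4]  zeros at y ∈ ∅
  x = 4: [0↦0, 1↦0, 2↦0, 3↦0, 4↦0]  zeros at y ∈ {0, 1, 2, 3, 4}
Collecting zeros: affine points = {(1, 0), (1, 1), (1, 2), (1, 3), (1, 4), (4, 0), (4, 1), (4, 2), (4, 3), (4, 4)}.
Total count |C(F_5)_aff| = 10.


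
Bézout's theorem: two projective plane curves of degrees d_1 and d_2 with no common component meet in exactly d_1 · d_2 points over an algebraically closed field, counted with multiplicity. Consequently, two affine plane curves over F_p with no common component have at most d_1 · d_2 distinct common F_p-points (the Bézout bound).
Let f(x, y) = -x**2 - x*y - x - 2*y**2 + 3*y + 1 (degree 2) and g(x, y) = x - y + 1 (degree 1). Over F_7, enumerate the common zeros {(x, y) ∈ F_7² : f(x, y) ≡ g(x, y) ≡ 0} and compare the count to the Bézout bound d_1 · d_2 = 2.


Common zeros: ∅; count = 0; Bézout bound = 2.

deg(f) = 2, deg(g) = 1, so Bézout bound = 2.
Scan x ∈ F_7. For each x, list the y ∈ F_7 with f(x, y) ≡ 0 and those with g(x, y) ≡ 0 (mod 7); the common zeros in that column are the intersection.
  x = 0: f ≡ 0 at y ∈ ∅; g ≡ 0 at y ∈ {1}; common: ∅.
  x = 1: f ≡ 0 at y ∈ ∅; g ≡ 0 at y ∈ {2}; common: ∅.
  x = 2: f ≡ 0 at y ∈ ∅; g ≡ 0 at y ∈ {3}; common: ∅.
  x = 3: f ≡ 0 at y ∈ ∅; g ≡ 0 at y ∈ {4}; common: ∅.
  x = 4: f ≡ 0 at y ∈ ∅; g ≡ 0 at y ∈ {5}; common: ∅.
  x = 5: f ≡ 0 at y ∈ ∅; g ≡ 0 at y ∈ {6}; common: ∅.
  x = 6: f ≡ 0 at y ∈ ∅; g ≡ 0 at y ∈ {0}; common: ∅.
Collecting: common zeros = ∅, so the count is 0.
Comparison with the Bézout bound: 0 ≤ 2 = deg(f)·deg(g), as expected for curves with no common component (the affine F_7-count falls short of the bound because intersections may lie at infinity, over extension fields, or carry multiplicity).


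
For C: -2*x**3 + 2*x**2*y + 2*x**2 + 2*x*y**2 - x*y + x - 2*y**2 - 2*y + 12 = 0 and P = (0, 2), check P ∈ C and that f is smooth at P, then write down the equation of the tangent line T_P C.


Tangent line at P: 7*x - 10*y + 20 = 0.

Step 1: f(0, 2) = 0, so P lies on C.
Step 2: partial derivatives
  f_x(x, y) = -6*x**2 + 4*x*y + 4*x + 2*y**2 - y + 1, f_y(x, y) = 2*x**2 + 4*x*y - x - 4*y - 2.
  f_x(P) = 7, f_y(P) = -10 (gradient nonzero, so P is smooth).
Step 3: tangent line at P: 7·(x − 0) + -10·(y − 2) = 0.
Expanding: 7*x - 10*y + 20 = 0.


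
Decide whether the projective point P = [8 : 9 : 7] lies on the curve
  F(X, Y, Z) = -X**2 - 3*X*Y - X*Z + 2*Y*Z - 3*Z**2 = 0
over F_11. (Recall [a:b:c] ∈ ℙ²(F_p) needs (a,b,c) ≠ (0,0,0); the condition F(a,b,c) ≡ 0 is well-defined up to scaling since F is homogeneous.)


F(8,9,7) ≡ 6 (mod 11); P is NOT on the curve.

Evaluate F(8, 9, 7) term-by-term (mod 11).
  -X**2 ↦ -1·64·1·1 = -64
  -3*X*Y ↦ -3·8·9·1 = -216
  -X*Z ↦ -1·8·1·7 = -56
  2*Y*Z ↦ 2·1·9·7 = 126
  -3*Z**2 ↦ -3·1·1·49 = -147
Sum: F(8, 9, 7) = (-64) + (-216) + (-56) + (126) + (-147) = -357.
Reducing mod 11: -357 ≡ 6 (mod 11).
Since F(a, b, c) ≡ 6 ≠ 0 (mod 11), P does NOT lie on the curve.


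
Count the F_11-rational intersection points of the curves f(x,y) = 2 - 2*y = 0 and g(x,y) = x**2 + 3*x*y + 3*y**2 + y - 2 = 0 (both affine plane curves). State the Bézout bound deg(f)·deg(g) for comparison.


Common zeros: {(9, 1), (10, 1)}; count = 2; Bézout bound = 2.

deg(f) = 1, deg(g) = 2, so Bézout bound = 2.
Scan x ∈ F_11. For each x, list the y ∈ F_11 with f(x, y) ≡ 0 and those with g(x, y) ≡ 0 (mod 11); the common zeros in that column are the intersection.
  x = 0: f ≡ 0 at y ∈ {1}; g ≡ 0 at y ∈ {8, 10}; common: ∅.
  x = 1: f ≡ 0 at y ∈ {1}; g ≡ 0 at y ∈ ∅; common: ∅.
  x = 2: f ≡ 0 at y ∈ {1}; g ≡ 0 at y ∈ {7, 9}; common: ∅.
  x = 3: f ≡ 0 at y ∈ {1}; g ≡ 0 at y ∈ {5, 10}; common: ∅.
  x = 4: f ≡ 0 at y ∈ {1}; g ≡ 0 at y ∈ {5, 9}; common: ∅.
  x = 5: f ≡ 0 at y ∈ {1}; g ≡ 0 at y ∈ ∅; common: ∅.
  x = 6: f ≡ 0 at y ∈ {1}; g ≡ 0 at y ∈ ∅; common: ∅.
  x = 7: f ≡ 0 at y ∈ {1}; g ≡ 0 at y ∈ ∅; common: ∅.
  x = 8: f ≡ 0 at y ∈ {1}; g ≡ 0 at y ∈ ∅; common: ∅.
  x = 9: f ≡ 0 at y ∈ {1}; g ≡ 0 at y ∈ {1, 8}; common: {1}.
  x = 10: f ≡ 0 at y ∈ {1}; g ≡ 0 at y ∈ {1, 7}; common: {1}.
Collecting: common zeros = {(9, 1), (10, 1)}, so the count is 2.
Comparison with the Bézout bound: 2 ≤ 2 = deg(f)·deg(g), as expected for curves with no common component (the bound is attained).


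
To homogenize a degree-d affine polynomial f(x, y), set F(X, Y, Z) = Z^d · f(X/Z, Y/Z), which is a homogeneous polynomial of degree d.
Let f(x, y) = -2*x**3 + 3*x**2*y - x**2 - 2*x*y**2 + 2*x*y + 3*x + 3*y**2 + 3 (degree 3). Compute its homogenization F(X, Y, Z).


F(X, Y, Z) = -2*X**3 + 3*X**2*Y - X**2*Z - 2*X*Y**2 + 2*X*Y*Z + 3*X*Z**2 + 3*Y**2*Z + 3*Z**3

deg(f) = 3.
Substitute x = X/Z, y = Y/Z into f, then multiply by Z^3.
  monomial -2·x^3·y^0 ↦ -2·X^3·Y^0·Z^0.
  monomial 3·x^2·y^1 ↦ 3·X^2·Y^1·Z^0.
  monomial -1·x^2·y^0 ↦ -1·X^2·Y^0·Z^1.
  monomial -2·x^1·y^2 ↦ -2·X^1·Y^2·Z^0.
  monomial 2·x^1·y^1 ↦ 2·X^1·Y^1·Z^1.
  monomial 3·x^1·y^0 ↦ 3·X^1·Y^0·Z^2.
  monomial 3·x^0·y^2 ↦ 3·X^0·Y^2·Z^1.
  monomial 3·x^0·y^0 ↦ 3·X^0·Y^0·Z^3.
Collecting: F(X, Y, Z) = -2*X**3 + 3*X**2*Y - X**2*Z - 2*X*Y**2 + 2*X*Y*Z + 3*X*Z**2 + 3*Y**2*Z + 3*Z**3.


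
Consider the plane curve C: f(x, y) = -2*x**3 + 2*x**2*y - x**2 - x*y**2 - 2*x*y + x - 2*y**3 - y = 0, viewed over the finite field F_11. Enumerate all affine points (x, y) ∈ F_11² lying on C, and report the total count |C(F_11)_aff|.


Affine F_11-points: {(0, 0), (0, 4), (0, 7), (1, 10), (2, 7), (3, 2), (3, 5), (3, 8), (4, 10), (5, 9), (6, 0), (8, 1), (10, 0), (10, 7), (10, 10)}; count = 15.

For each of the 121 pairs (x, y) ∈ F_11², evaluate f(x, y) mod 11. Record the zeros.
  x = 0: [0↦0, 1↦8, 2↦4, 3↦9, 4↦0, 5↦9, 6↦2, 7↦0, 8↦2, 9↦7, 10↦3]  zeros at y ∈ {0, 4, 7}
  x = 1: [0↦9, 1↦5, 2↦9, 3↦9, 4↦4, 5↦4, 6↦8, 7↦4, 8↦2, 9↦1, 10↦0]  zeros at y ∈ {10}
  x = 2: [0↦4, 1↦3, 2↦8, 3↦7, 4↦10, 5↦5, 6↦2, 7↦0, 8↦9, 9↦6, 10↦1]  zeros at y ∈ {7}
  x = 3: [0↦6, 1↦1, 2↦0, 3↦2, 4↦6, 5↦0, 6↦5, 7↦9, 8↦0, 9↦10, 10↦5]  zeros at y ∈ {2, 5, 8}
  x = 4: [0↦3, 1↦9, 2↦6, 3↦4, 4↦2, 5↦10, 6↦5, 7↦8, 8↦7, 9↦1, 10↦0]  zeros at y ∈ {10}
  x = 5: [0↦5, 1↦4, 2↦3, 3↦1, 4↦8, 5↦1, 6↦1, 7↦7, 8↦7, 9↦0, 10↦7]  zeros at y ∈ {9}
  x = 6: [0↦0, 1↦7, 2↦1, 3↦3, 4↦1, 5↦5, 6↦3, 7↦5, 8↦10, 9↦6, 10↦3]  zeros at y ∈ {0}
  x = 7: [0↦9, 1↦6, 2↦10, 3↦9, 4↦2, 5↦10, 6↦10, 7↦1, 8↦4, 9↦7, 10↦9]  zeros at y ∈ ∅
  x = 8: [0↦9, 1↦0, 2↦7, 3↦7, 4↦10, 5↦4, 6↦10, 7↦5, 8↦10, 9↦2, 10↦2]  zeros at y ∈ {1}
  x = 9: [0↦10, 1↦10, 2↦2, 3↦7, 4↦2, 5↦8, 6↦2, 7↦5, 8↦5, 9↦1, 10↦3]  zeros at y ∈ ∅
  x = 10: [0↦0, 1↦2, 2↦5, 3↦8, 4↦10, 5↦10, 6↦7, 7↦0, 8↦10, 9↦3, 10↦0]  zeros at y ∈ {0, 7, 10}
Collecting zeros: affine points = {(0, 0), (0, 4), (0, 7), (1, 10), (2, 7), (3, 2), (3, 5), (3, 8), (4, 10), (5, 9), (6, 0), (8, 1), (10, 0), (10, 7), (10, 10)}.
Total count |C(F_11)_aff| = 15.


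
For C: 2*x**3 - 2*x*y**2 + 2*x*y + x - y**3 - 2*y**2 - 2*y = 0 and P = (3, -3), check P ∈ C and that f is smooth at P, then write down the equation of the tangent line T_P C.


Tangent line at P: 31*x + 25*y - 18 = 0.

Step 1: f(3, -3) = 0, so P lies on C.
Step 2: partial derivatives
  f_x(x, y) = 6*x**2 - 2*y**2 + 2*y + 1, f_y(x, y) = -4*x*y + 2*x - 3*y**2 - 4*y - 2.
  f_x(P) = 31, f_y(P) = 25 (gradient nonzero, so P is smooth).
Step 3: tangent line at P: 31·(x − 3) + 25·(y − -3) = 0.
Expanding: 31*x + 25*y - 18 = 0.


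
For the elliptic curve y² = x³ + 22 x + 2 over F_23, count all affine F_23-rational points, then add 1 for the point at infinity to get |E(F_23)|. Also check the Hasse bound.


Affine points = {(0, 5), (0, 18), (1, 5), (1, 18), (2, 10), (2, 13), (3, 7), (3, 16), (4, 4), (4, 19), (7, 4), (7, 19), (8, 0), (9, 3), (9, 20), (10, 7), (10, 16), (12, 4), (12, 19), (13, 1), (13, 22), (14, 8), (14, 15), (15, 2), (15, 21), (20, 1), (20, 22), (22, 5), (22, 18)}; affine count = 29; |E(F_23)| = 30.

Discriminant check: Δ ∝ 4a³ + 27b² = 4·22³ + 27·2² = 4·10648 + 27·4 ≡ 12 (mod 23). Nonzero ⇒ E is nonsingular.
For each x ∈ F_23, compute rhs = x³ + 22·x + 2 mod 23, then count y ∈ F_23 with y² ≡ rhs.
  x = 0: rhs = 2, matching y values: 5, 18 (2 points).
  x = 1: rhs = 2, matching y values: 5, 18 (2 points).
  x = 2: rhs = 8, matching y values: 10, 13 (2 points).
  x = 3: rhs = 3, matching y values: 7, 16 (2 points).
  x = 4: rhs = 16, matching y values: 4, 19 (2 points).
  x = 5: rhs = 7, matching y values: none (0 points).
  x = 6: rhs = 5, matching y values: none (0 points).
  x = 7: rhs = 16, matching y values: 4, 19 (2 points).
  x = 8: rhs = 0, matching y values: 0 (1 points).
  x = 9: rhs = 9, matching y values: 3, 20 (2 points).
  x = 10: rhs = 3, matching y values: 7, 16 (2 points).
  x = 11: rhs = 11, matching y values: none (0 points).
  x = 12: rhs = 16, matching y values: 4, 19 (2 points).
  x = 13: rhs = 1, matching y values: 1, 22 (2 points).
  x = 14: rhs = 18, matching y values: 8, 15 (2 points).
  x = 15: rhs = 4, matching y values: 2, 21 (2 points).
  x = 16: rhs = 11, matching y values: none (0 points).
  x = 17: rhs = 22, matching y values: none (0 points).
  x = 18: rhs = 20, matching y values: none (0 points).
  x = 19: rhs = 11, matching y values: none (0 points).
  x = 20: rhs = 1, matching y values: 1, 22 (2 points).
  x = 21: rhs = 19, matching y values: none (0 points).
  x = 22: rhs = 2, matching y values: 5, 18 (2 points).
Total affine count: 29.
Full point count |E(F_23)| = 29 + 1 = 30.
Hasse bound: |30 − (23+1)| = |6| = 6 ≤ 2√23 ≈ 9.5917 ✓.


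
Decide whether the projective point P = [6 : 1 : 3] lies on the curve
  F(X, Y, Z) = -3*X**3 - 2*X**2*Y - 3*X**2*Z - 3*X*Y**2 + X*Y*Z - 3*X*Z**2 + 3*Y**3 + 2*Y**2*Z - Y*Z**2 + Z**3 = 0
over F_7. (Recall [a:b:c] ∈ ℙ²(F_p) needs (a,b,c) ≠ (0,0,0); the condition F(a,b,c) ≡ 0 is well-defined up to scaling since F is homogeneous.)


F(6,1,3) ≡ 4 (mod 7); P is NOT on the curve.

Evaluate F(6, 1, 3) term-by-term (mod 7).
  -3*X**3 ↦ -3·216·1·1 = -648
  -2*X**2*Y ↦ -2·36·1·1 = -72
  -3*X**2*Z ↦ -3·36·1·3 = -324
  -3*X*Y**2 ↦ -3·6·1·1 = -18
  X*Y*Z ↦ 1·6·1·3 = 18
  -3*X*Z**2 ↦ -3·6·1·9 = -162
  3*Y**3 ↦ 3·1·1·1 = 3
  2*Y**2*Z ↦ 2·1·1·3 = 6
  -Y*Z**2 ↦ -1·1·1·9 = -9
  Z**3 ↦ 1·1·1·27 = 27
Sum: F(6, 1, 3) = (-648) + (-72) + (-324) + (-18) + (18) + (-162) + (3) + (6) + (-9) + (27) = -1179.
Reducing mod 7: -1179 ≡ 4 (mod 7).
Since F(a, b, c) ≡ 4 ≠ 0 (mod 7), P does NOT lie on the curve.


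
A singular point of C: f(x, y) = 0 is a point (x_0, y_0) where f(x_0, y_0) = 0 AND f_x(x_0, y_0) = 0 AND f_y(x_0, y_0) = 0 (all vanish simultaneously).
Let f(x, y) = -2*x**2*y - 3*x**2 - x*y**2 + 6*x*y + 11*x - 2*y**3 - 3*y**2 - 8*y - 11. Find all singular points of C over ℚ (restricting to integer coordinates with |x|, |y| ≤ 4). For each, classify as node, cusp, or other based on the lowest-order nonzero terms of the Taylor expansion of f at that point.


Singular points: {(2, -1)}; classification: node.

Compute partial derivatives:
  f_x = -4*x*y - 6*x - y**2 + 6*y + 11.
  f_y = -2*x**2 - 2*x*y + 6*x - 6*y**2 - 6*y - 8.
Scan x_0 ∈ {−4, ..., 4}. For each x_0, f_y(x_0, y) is a polynomial in y; find its integer roots y ∈ {−4, ..., 4}, then test f_x and f at those candidates.
  x = -4: f_y(-4, y) = -6*y**2 + 2*y - 64; no integer root y with |y| ≤ 4.
  x = -3: f_y(-3, y) = -6*y**2 - 44; no integer root y with |y| ≤ 4.
  x = -2: f_y(-2, y) = -6*y**2 - 2*y - 28; no integer root y with |y| ≤ 4.
  x = -1: f_y(-1, y) = -6*y**2 - 4*y - 16; no integer root y with |y| ≤ 4.
  x = 0: f_y(0, y) = -6*y**2 - 6*y - 8; no integer root y with |y| ≤ 4.
  x = 1: f_y(1, y) = -6*y**2 - 8*y - 4; no integer root y with |y| ≤ 4.
  x = 2: f_y(2, y) = -6*y**2 - 10*y - 4; vanishes at y ∈ {-1}. (2, -1): f_x = 0, f = 0 — SINGULAR.
  x = 3: f_y(3, y) = -6*y**2 - 12*y - 8; no integer root y with |y| ≤ 4.
  x = 4: f_y(4, y) = -6*y**2 - 14*y - 16; no integer root y with |y| ≤ 4.
Only singular point on the grid: (2, -1).
Classify: substitute x = 2 + u, y = -1 + v and expand: f = -2*u**2*v - u**2 - u*v**2 - 2*v**3 + v**2.
No constant or linear terms (consistent with a singular point). Quadratic part: -u**2 + v**2. Cubic part: -2*u**2*v - u*v**2 - 2*v**3.
The quadratic part v**2 - u**2 = (v − u)(v + u) splits into two distinct linear factors, so there are two distinct tangent lines y − -1 = ±(x − 2) — this is a node (ordinary double point).
Classification: node.
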